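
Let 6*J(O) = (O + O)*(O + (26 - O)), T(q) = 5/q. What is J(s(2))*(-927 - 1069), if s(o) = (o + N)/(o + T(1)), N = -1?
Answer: -51896/21 ≈ -2471.2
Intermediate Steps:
s(o) = (-1 + o)/(5 + o) (s(o) = (o - 1)/(o + 5/1) = (-1 + o)/(o + 5*1) = (-1 + o)/(o + 5) = (-1 + o)/(5 + o))
J(O) = 26*O/3 (J(O) = ((O + O)*(O + (26 - O)))/6 = ((2*O)*26)/6 = (52*O)/6 = 26*O/3)
J(s(2))*(-927 - 1069) = (26*((-1 + 2)/(5 + 2))/3)*(-927 - 1069) = (26*(1/7)/3)*(-1996) = (26*((⅐)*1)/3)*(-1996) = ((26/3)*(⅐))*(-1996) = (26/21)*(-1996) = -51896/21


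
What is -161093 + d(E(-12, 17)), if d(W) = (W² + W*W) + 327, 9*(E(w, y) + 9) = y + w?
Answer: -13010494/81 ≈ -1.6062e+5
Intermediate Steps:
E(w, y) = -9 + w/9 + y/9 (E(w, y) = -9 + (y + w)/9 = -9 + (w + y)/9 = -9 + (w/9 + y/9) = -9 + w/9 + y/9)
d(W) = 327 + 2*W² (d(W) = (W² + W²) + 327 = 2*W² + 327 = 327 + 2*W²)
-161093 + d(E(-12, 17)) = -161093 + (327 + 2*(-9 + (⅑)*(-12) + (⅑)*17)²) = -161093 + (327 + 2*(-9 - 4/3 + 17/9)²) = -161093 + (327 + 2*(-76/9)²) = -161093 + (327 + 2*(5776/81)) = -161093 + (327 + 11552/81) = -161093 + 38039/81 = -13010494/81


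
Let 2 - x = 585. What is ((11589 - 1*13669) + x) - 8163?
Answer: -10826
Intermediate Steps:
x = -583 (x = 2 - 1*585 = 2 - 585 = -583)
((11589 - 1*13669) + x) - 8163 = ((11589 - 1*13669) - 583) - 8163 = ((11589 - 13669) - 583) - 8163 = (-2080 - 583) - 8163 = -2663 - 8163 = -10826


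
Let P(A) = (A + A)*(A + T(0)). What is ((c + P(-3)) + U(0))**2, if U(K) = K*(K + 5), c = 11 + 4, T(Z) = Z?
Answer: 1089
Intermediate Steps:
c = 15
P(A) = 2*A**2 (P(A) = (A + A)*(A + 0) = (2*A)*A = 2*A**2)
U(K) = K*(5 + K)
((c + P(-3)) + U(0))**2 = ((15 + 2*(-3)**2) + 0*(5 + 0))**2 = ((15 + 2*9) + 0*5)**2 = ((15 + 18) + 0)**2 = (33 + 0)**2 = 33**2 = 1089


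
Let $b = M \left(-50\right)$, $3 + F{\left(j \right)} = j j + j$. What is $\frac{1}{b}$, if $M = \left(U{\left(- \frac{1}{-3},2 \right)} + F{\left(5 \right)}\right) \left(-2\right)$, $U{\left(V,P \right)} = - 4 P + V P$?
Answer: $\frac{3}{5900} \approx 0.00050847$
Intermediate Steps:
$U{\left(V,P \right)} = - 4 P + P V$
$F{\left(j \right)} = -3 + j + j^{2}$ ($F{\left(j \right)} = -3 + \left(j j + j\right) = -3 + \left(j^{2} + j\right) = -3 + \left(j + j^{2}\right) = -3 + j + j^{2}$)
$M = - \frac{118}{3}$ ($M = \left(2 \left(-4 - \frac{1}{-3}\right) + \left(-3 + 5 + 5^{2}\right)\right) \left(-2\right) = \left(2 \left(-4 - - \frac{1}{3}\right) + \left(-3 + 5 + 25\right)\right) \left(-2\right) = \left(2 \left(-4 + \frac{1}{3}\right) + 27\right) \left(-2\right) = \left(2 \left(- \frac{11}{3}\right) + 27\right) \left(-2\right) = \left(- \frac{22}{3} + 27\right) \left(-2\right) = \frac{59}{3} \left(-2\right) = - \frac{118}{3} \approx -39.333$)
$b = \frac{5900}{3}$ ($b = \left(- \frac{118}{3}\right) \left(-50\right) = \frac{5900}{3} \approx 1966.7$)
$\frac{1}{b} = \frac{1}{\frac{5900}{3}} = \frac{3}{5900}$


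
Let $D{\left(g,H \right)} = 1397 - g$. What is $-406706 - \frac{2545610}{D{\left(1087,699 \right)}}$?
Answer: $- \frac{12862447}{31} \approx -4.1492 \cdot 10^{5}$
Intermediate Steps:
$-406706 - \frac{2545610}{D{\left(1087,699 \right)}} = -406706 - \frac{2545610}{1397 - 1087} = -406706 - \frac{2545610}{310} = -406706 - \frac{254561}{31} = - \frac{12862447}{31}$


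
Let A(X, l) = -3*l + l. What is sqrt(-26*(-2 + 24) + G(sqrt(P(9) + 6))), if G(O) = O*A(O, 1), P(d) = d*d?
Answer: sqrt(-572 - 2*sqrt(87)) ≈ 24.303*I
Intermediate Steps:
A(X, l) = -2*l
P(d) = d**2
G(O) = -2*O (G(O) = O*(-2*1) = O*(-2) = -2*O)
sqrt(-26*(-2 + 24) + G(sqrt(P(9) + 6))) = sqrt(-26*(-2 + 24) - 2*sqrt(9**2 + 6)) = sqrt(-26*22 - 2*sqrt(81 + 6)) = sqrt(-572 - 2*sqrt(87))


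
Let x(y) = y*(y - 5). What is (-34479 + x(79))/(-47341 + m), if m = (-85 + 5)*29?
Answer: 28633/49661 ≈ 0.57657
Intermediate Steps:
x(y) = y*(-5 + y)
m = -2320 (m = -80*29 = -2320)
(-34479 + x(79))/(-47341 + m) = (-34479 + 79*(-5 + 79))/(-47341 - 2320) = (-34479 + 79*74)/(-49661) = (-34479 + 5846)*(-1/49661) = -28633*(-1/49661) = 28633/49661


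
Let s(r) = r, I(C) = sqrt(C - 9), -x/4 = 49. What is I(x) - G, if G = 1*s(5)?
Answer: -5 + I*sqrt(205) ≈ -5.0 + 14.318*I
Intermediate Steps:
x = -196 (x = -4*49 = -196)
I(C) = sqrt(-9 + C)
G = 5 (G = 1*5 = 5)
I(x) - G = sqrt(-9 - 196) - 1*5 = sqrt(-205) - 5 = I*sqrt(205) - 5 = -5 + I*sqrt(205)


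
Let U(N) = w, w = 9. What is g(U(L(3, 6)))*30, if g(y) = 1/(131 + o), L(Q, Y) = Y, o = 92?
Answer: 30/223 ≈ 0.13453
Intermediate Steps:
U(N) = 9
g(y) = 1/223 (g(y) = 1/(131 + 92) = 1/223)
g(U(L(3, 6)))*30 = (1/223)*30 = 30/223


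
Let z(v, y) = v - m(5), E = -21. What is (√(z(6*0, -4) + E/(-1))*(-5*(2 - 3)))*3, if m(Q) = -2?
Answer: 15*√23 ≈ 71.938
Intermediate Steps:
z(v, y) = 2 + v (z(v, y) = v - 1*(-2) = v + 2 = 2 + v)
(√(z(6*0, -4) + E/(-1))*(-5*(2 - 3)))*3 = (√((2 + 6*0) - 21/(-1))*(-5*(2 - 3)))*3 = (√((2 + 0) - 21*(-1))*(-5*(-1)))*3 = (√(2 + 21)*5)*3 = (√23*5)*3 = (5*√23)*3 = 15*√23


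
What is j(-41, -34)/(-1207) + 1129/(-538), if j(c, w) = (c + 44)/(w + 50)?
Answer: -10902431/5194928 ≈ -2.0987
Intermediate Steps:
j(c, w) = (44 + c)/(50 + w)
j(-41, -34)/(-1207) + 1129/(-538) = ((44 - 41)/(50 - 34))/(-1207) + 1129/(-538) = (3/16)*(-1/1207) + 1129*(-1/538) = ((1/16)*3)*(-1/1207) - 1129/538 = (3/16)*(-1/1207) - 1129/538 = -3/19312 - 1129/538 = -10902431/5194928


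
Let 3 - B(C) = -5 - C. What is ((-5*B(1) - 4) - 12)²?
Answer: 3721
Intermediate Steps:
B(C) = 8 + C (B(C) = 3 - (-5 - C) = 3 + (5 + C) = 8 + C)
((-5*B(1) - 4) - 12)² = ((-5*(8 + 1) - 4) - 12)² = ((-5*9 - 4) - 12)² = ((-45 - 4) - 12)² = (-49 - 12)² = (-61)² = 3721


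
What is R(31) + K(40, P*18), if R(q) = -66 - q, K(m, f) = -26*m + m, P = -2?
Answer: -1097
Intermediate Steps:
K(m, f) = -25*m
R(31) + K(40, P*18) = (-66 - 1*31) - 25*40 = (-66 - 31) - 1000 = -97 - 1000 = -1097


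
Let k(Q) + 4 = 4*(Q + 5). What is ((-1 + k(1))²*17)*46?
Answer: 282302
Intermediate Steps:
k(Q) = 16 + 4*Q (k(Q) = -4 + 4*(Q + 5) = -4 + 4*(5 + Q) = -4 + (20 + 4*Q) = 16 + 4*Q)
((-1 + k(1))²*17)*46 = ((-1 + (16 + 4*1))²*17)*46 = ((-1 + (16 + 4))²*17)*46 = ((-1 + 20)²*17)*46 = (19²*17)*46 = (361*17)*46 = 6137*46 = 282302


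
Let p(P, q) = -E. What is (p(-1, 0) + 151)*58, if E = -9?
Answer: 9280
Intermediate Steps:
p(P, q) = 9 (p(P, q) = -1*(-9) = 9)
(p(-1, 0) + 151)*58 = (9 + 151)*58 = 160*58 = 9280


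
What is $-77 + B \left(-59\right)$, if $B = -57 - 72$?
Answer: $7534$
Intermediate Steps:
$B = -129$
$-77 + B \left(-59\right) = -77 - -7611 = -77 + 7611 = 7534$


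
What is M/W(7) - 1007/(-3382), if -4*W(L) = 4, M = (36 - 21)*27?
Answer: -72037/178 ≈ -404.70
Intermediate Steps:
M = 405 (M = 15*27 = 405)
W(L) = -1 (W(L) = -¼*4 = -1)
M/W(7) - 1007/(-3382) = 405/(-1) - 1007/(-3382) = 405*(-1) - 1007*(-1/3382) = -405 + 53/178 = -72037/178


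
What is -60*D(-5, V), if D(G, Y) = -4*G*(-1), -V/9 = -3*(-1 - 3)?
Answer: 1200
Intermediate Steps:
V = -108 (V = -(-27)*(-1 - 3) = -(-27)*(-4) = -9*12 = -108)
D(G, Y) = 4*G
-60*D(-5, V) = -240*(-5) = -60*(-20) = 1200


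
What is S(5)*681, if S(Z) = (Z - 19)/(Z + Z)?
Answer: -4767/5 ≈ -953.40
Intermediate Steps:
S(Z) = (-19 + Z)/(2*Z) (S(Z) = (-19 + Z)/((2*Z)) = (-19 + Z)*(1/(2*Z)) = (-19 + Z)/(2*Z))
S(5)*681 = ((1/2)*(-19 + 5)/5)*681 = ((1/2)*(1/5)*(-14))*681 = -7/5*681 = -4767/5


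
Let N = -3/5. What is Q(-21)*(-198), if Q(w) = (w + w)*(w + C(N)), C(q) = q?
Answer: -898128/5 ≈ -1.7963e+5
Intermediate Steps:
N = -⅗ (N = -3*⅕ = -⅗ ≈ -0.60000)
Q(w) = 2*w*(-⅗ + w) (Q(w) = (w + w)*(w - ⅗) = (2*w)*(-⅗ + w) = 2*w*(-⅗ + w))
Q(-21)*(-198) = ((⅖)*(-21)*(-3 + 5*(-21)))*(-198) = ((⅖)*(-21)*(-3 - 105))*(-198) = ((⅖)*(-21)*(-108))*(-198) = (4536/5)*(-198) = -898128/5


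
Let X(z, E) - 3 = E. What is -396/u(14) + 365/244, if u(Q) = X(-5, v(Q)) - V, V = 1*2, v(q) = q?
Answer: -30383/1220 ≈ -24.904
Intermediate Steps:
V = 2
X(z, E) = 3 + E
u(Q) = 1 + Q (u(Q) = (3 + Q) - 1*2 = (3 + Q) - 2 = 1 + Q)
-396/u(14) + 365/244 = -396/(1 + 14) + 365/244 = -396/15 + 365*(1/244) = -396*1/15 + 365/244 = -132/5 + 365/244 = -30383/1220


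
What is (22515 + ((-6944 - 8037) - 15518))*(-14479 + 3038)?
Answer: 91344944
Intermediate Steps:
(22515 + ((-6944 - 8037) - 15518))*(-14479 + 3038) = (22515 + (-14981 - 15518))*(-11441) = (22515 - 30499)*(-11441) = -7984*(-11441) = 91344944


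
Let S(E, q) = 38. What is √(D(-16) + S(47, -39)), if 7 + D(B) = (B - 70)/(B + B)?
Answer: 7*√11/4 ≈ 5.8041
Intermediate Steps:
D(B) = -7 + (-70 + B)/(2*B) (D(B) = -7 + (B - 70)/(B + B) = -7 + (-70 + B)/((2*B)) = -7 + (-70 + B)*(1/(2*B)) = -7 + (-70 + B)/(2*B))
√(D(-16) + S(47, -39)) = √((-13/2 - 35/(-16)) + 38) = √((-13/2 - 35*(-1/16)) + 38) = √((-13/2 + 35/16) + 38) = √(-69/16 + 38) = √(539/16) = 7*√11/4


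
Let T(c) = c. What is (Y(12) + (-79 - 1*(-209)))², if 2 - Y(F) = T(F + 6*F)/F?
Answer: 15625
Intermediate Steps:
Y(F) = -5 (Y(F) = 2 - (F + 6*F)/F = 2 - 7*F/F = 2 - 1*7 = 2 - 7 = -5)
(Y(12) + (-79 - 1*(-209)))² = (-5 + (-79 - 1*(-209)))² = (-5 + (-79 + 209))² = (-5 + 130)² = 125² = 15625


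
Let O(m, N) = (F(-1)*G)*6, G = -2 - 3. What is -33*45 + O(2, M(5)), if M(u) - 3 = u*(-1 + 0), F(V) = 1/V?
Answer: -1455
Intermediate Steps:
G = -5
M(u) = 3 - u (M(u) = 3 + u*(-1 + 0) = 3 + u*(-1) = 3 - u)
O(m, N) = 30 (O(m, N) = (-5/(-1))*6 = -1*(-5)*6 = 5*6 = 30)
-33*45 + O(2, M(5)) = -33*45 + 30 = -1485 + 30 = -1455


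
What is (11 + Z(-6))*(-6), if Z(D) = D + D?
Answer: 6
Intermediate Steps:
Z(D) = 2*D
(11 + Z(-6))*(-6) = (11 + 2*(-6))*(-6) = (11 - 12)*(-6) = -1*(-6) = 6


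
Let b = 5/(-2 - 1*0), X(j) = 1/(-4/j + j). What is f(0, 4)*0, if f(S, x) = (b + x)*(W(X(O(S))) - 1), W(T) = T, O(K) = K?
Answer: 0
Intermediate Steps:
X(j) = 1/(j - 4/j)
b = -5/2 (b = 5/(-2 + 0) = 5/(-2) = 5*(-½) = -5/2 ≈ -2.5000)
f(S, x) = (-1 + S/(-4 + S²))*(-5/2 + x) (f(S, x) = (-5/2 + x)*(S/(-4 + S²) - 1) = (-5/2 + x)*(-1 + S/(-4 + S²)) = (-1 + S/(-4 + S²))*(-5/2 + x))
f(0, 4)*0 = ((-5*0 + (-4 + 0²)*(5 - 2*4) + 2*0*4)/(2*(-4 + 0²)))*0 = ((0 + (-4 + 0)*(5 - 8) + 0)/(2*(-4 + 0)))*0 = ((½)*(0 - 4*(-3) + 0)/(-4))*0 = ((½)*(-¼)*(0 + 12 + 0))*0 = ((½)*(-¼)*12)*0 = -3/2*0 = 0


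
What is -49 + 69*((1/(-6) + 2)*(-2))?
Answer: -302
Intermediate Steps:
-49 + 69*((1/(-6) + 2)*(-2)) = -49 + 69*((-1/6 + 2)*(-2)) = -49 + 69*((11/6)*(-2)) = -49 + 69*(-11/3) = -49 - 253 = -302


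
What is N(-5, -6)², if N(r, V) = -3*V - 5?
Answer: 169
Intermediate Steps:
N(r, V) = -5 - 3*V
N(-5, -6)² = (-5 - 3*(-6))² = (-5 + 18)² = 13² = 169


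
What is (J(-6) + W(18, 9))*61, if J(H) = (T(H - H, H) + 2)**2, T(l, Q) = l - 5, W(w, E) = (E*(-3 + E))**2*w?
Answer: 3202317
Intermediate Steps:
W(w, E) = w*E**2*(-3 + E)**2 (W(w, E) = (E**2*(-3 + E)**2)*w = w*E**2*(-3 + E)**2)
T(l, Q) = -5 + l
J(H) = 9 (J(H) = ((-5 + (H - H)) + 2)**2 = ((-5 + 0) + 2)**2 = (-5 + 2)**2 = (-3)**2 = 9)
(J(-6) + W(18, 9))*61 = (9 + 18*9**2*(-3 + 9)**2)*61 = (9 + 18*81*6**2)*61 = (9 + 18*81*36)*61 = (9 + 52488)*61 = 52497*61 = 3202317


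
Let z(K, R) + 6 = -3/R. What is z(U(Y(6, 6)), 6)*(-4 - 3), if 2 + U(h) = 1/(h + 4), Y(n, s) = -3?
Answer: 91/2 ≈ 45.500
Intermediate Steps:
U(h) = -2 + 1/(4 + h) (U(h) = -2 + 1/(h + 4) = -2 + 1/(4 + h))
z(K, R) = -6 - 3/R
z(U(Y(6, 6)), 6)*(-4 - 3) = (-6 - 3/6)*(-4 - 3) = (-6 - 3*⅙)*(-7) = (-6 - ½)*(-7) = -13/2*(-7) = 91/2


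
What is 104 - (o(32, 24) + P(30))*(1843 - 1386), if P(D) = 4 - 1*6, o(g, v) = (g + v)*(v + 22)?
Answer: -1176214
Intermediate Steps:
o(g, v) = (22 + v)*(g + v) (o(g, v) = (g + v)*(22 + v) = (22 + v)*(g + v))
P(D) = -2 (P(D) = 4 - 6 = -2)
104 - (o(32, 24) + P(30))*(1843 - 1386) = 104 - ((24² + 22*32 + 22*24 + 32*24) - 2)*(1843 - 1386) = 104 - ((576 + 704 + 528 + 768) - 2)*457 = 104 - (2576 - 2)*457 = 104 - 2574*457 = 104 - 1*1176318 = 104 - 1176318 = -1176214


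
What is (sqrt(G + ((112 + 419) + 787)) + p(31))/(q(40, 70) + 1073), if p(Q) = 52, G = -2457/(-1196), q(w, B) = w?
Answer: 52/1113 + sqrt(2793235)/51198 ≈ 0.079364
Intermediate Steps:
G = 189/92 (G = -2457*(-1/1196) = 189/92 ≈ 2.0543)
(sqrt(G + ((112 + 419) + 787)) + p(31))/(q(40, 70) + 1073) = (sqrt(189/92 + ((112 + 419) + 787)) + 52)/(40 + 1073) = (sqrt(189/92 + (531 + 787)) + 52)/1113 = (sqrt(189/92 + 1318) + 52)*(1/1113) = (sqrt(121445/92) + 52)*(1/1113) = (sqrt(2793235)/46 + 52)*(1/1113) = (52 + sqrt(2793235)/46)*(1/1113) = 52/1113 + sqrt(2793235)/51198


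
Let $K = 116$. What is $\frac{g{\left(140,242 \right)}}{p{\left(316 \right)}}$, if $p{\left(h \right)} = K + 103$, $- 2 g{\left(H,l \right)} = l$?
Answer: $- \frac{121}{219} \approx -0.55251$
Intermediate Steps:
$g{\left(H,l \right)} = - \frac{l}{2}$
$p{\left(h \right)} = 219$ ($p{\left(h \right)} = 116 + 103 = 219$)
$\frac{g{\left(140,242 \right)}}{p{\left(316 \right)}} = \frac{\left(- \frac{1}{2}\right) 242}{219} = \left(-121\right) \frac{1}{219} = - \frac{121}{219}$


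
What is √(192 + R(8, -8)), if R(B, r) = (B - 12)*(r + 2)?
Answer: 6*√6 ≈ 14.697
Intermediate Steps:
R(B, r) = (-12 + B)*(2 + r)
√(192 + R(8, -8)) = √(192 + (-24 - 12*(-8) + 2*8 + 8*(-8))) = √(192 + (-24 + 96 + 16 - 64)) = √(192 + 24) = √216 = 6*√6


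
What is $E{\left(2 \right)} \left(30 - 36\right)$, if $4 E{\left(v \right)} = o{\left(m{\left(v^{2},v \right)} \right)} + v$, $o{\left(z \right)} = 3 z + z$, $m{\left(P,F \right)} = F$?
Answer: $-15$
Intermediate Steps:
$o{\left(z \right)} = 4 z$
$E{\left(v \right)} = \frac{5 v}{4}$ ($E{\left(v \right)} = \frac{4 v + v}{4} = \frac{5 v}{4}$)
$E{\left(2 \right)} \left(30 - 36\right) = \frac{5}{4} \cdot 2 \left(30 - 36\right) = \frac{5}{2} \left(-6\right) = -15$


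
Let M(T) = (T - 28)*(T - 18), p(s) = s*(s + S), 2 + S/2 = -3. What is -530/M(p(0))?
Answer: -265/252 ≈ -1.0516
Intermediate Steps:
S = -10 (S = -4 + 2*(-3) = -4 - 6 = -10)
p(s) = s*(-10 + s) (p(s) = s*(s - 10) = s*(-10 + s))
M(T) = (-28 + T)*(-18 + T)
-530/M(p(0)) = -530/(504 + (0*(-10 + 0))**2 - 0*(-10 + 0)) = -530/(504 + (0*(-10))**2 - 0*(-10)) = -530/(504 + 0**2 - 46*0) = -530/(504 + 0 + 0) = -530/504 = -530*1/504 = -265/252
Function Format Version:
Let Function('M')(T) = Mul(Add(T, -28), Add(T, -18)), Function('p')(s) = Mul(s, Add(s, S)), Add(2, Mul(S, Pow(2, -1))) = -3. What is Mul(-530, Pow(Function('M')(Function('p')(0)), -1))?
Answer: Rational(-265, 252) ≈ -1.0516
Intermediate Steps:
S = -10 (S = Add(-4, Mul(2, -3)) = Add(-4, -6) = -10)
Function('p')(s) = Mul(s, Add(-10, s)) (Function('p')(s) = Mul(s, Add(s, -10)) = Mul(s, Add(-10, s)))
Function('M')(T) = Mul(Add(-28, T), Add(-18, T))
Mul(-530, Pow(Function('M')(Function('p')(0)), -1)) = Mul(-530, Pow(Add(504, Pow(Mul(0, Add(-10, 0)), 2), Mul(-46, Mul(0, Add(-10, 0)))), -1)) = Mul(-530, Pow(Add(504, Pow(Mul(0, -10), 2), Mul(-46, Mul(0, -10))), -1)) = Mul(-530, Pow(Add(504, Pow(0, 2), Mul(-46, 0)), -1)) = Mul(-530, Pow(Add(504, 0, 0), -1)) = Mul(-530, Pow(504, -1)) = Mul(-530, Rational(1, 504)) = Rational(-265, 252)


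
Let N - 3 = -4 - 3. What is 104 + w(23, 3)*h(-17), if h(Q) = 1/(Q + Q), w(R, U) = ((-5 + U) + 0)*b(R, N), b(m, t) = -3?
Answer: 1765/17 ≈ 103.82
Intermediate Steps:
N = -4 (N = 3 + (-4 - 3) = 3 - 7 = -4)
w(R, U) = 15 - 3*U (w(R, U) = ((-5 + U) + 0)*(-3) = (-5 + U)*(-3) = 15 - 3*U)
h(Q) = 1/(2*Q)
104 + w(23, 3)*h(-17) = 104 + (15 - 3*3)*((1/2)/(-17)) = 104 + (15 - 9)*((1/2)*(-1/17)) = 104 + 6*(-1/34) = 104 - 3/17 = 1765/17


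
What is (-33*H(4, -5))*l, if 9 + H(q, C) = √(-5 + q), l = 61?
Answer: 18117 - 2013*I ≈ 18117.0 - 2013.0*I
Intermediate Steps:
H(q, C) = -9 + √(-5 + q)
(-33*H(4, -5))*l = -33*(-9 + √(-5 + 4))*61 = -33*(-9 + √(-1))*61 = -33*(-9 + I)*61 = (297 - 33*I)*61 = 18117 - 2013*I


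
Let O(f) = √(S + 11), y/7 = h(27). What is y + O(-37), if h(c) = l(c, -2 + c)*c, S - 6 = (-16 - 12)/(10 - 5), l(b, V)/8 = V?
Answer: 37800 + √285/5 ≈ 37803.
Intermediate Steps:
l(b, V) = 8*V
S = ⅖ (S = 6 + (-16 - 12)/(10 - 5) = 6 - 28/5 = ⅖ ≈ 0.40000)
h(c) = c*(-16 + 8*c) (h(c) = (8*(-2 + c))*c = (-16 + 8*c)*c = c*(-16 + 8*c))
y = 37800 (y = 7*(8*27*(-2 + 27)) = 7*(8*27*25) = 7*5400 = 37800)
O(f) = √285/5 (O(f) = √(⅖ + 11) = √(57/5) = √285/5)
y + O(-37) = 37800 + √285/5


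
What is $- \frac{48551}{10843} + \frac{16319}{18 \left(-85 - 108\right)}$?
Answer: $- \frac{345613091}{37668582} \approx -9.1751$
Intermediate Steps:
$- \frac{48551}{10843} + \frac{16319}{18 \left(-85 - 108\right)} = \left(-48551\right) \frac{1}{10843} + \frac{16319}{18 \left(-193\right)} = - \frac{48551}{10843} + \frac{16319}{-3474} = - \frac{48551}{10843} + 16319 \left(- \frac{1}{3474}\right) = - \frac{48551}{10843} - \frac{16319}{3474} = - \frac{345613091}{37668582}$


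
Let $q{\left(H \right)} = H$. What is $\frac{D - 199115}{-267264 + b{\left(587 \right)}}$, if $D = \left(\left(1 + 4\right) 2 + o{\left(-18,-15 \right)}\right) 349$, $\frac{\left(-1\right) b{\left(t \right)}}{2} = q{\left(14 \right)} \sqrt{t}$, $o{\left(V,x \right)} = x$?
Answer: $\frac{3355165440}{4464349093} - \frac{351505 \sqrt{587}}{4464349093} \approx 0.74964$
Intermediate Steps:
$b{\left(t \right)} = - 28 \sqrt{t}$ ($b{\left(t \right)} = - 2 \cdot 14 \sqrt{t} = - 28 \sqrt{t}$)
$D = -1745$ ($D = \left(\left(1 + 4\right) 2 - 15\right) 349 = \left(5 \cdot 2 - 15\right) 349 = \left(10 - 15\right) 349 = \left(-5\right) 349 = -1745$)
$\frac{D - 199115}{-267264 + b{\left(587 \right)}} = \frac{-1745 - 199115}{-267264 - 28 \sqrt{587}} = - \frac{200860}{-267264 - 28 \sqrt{587}}$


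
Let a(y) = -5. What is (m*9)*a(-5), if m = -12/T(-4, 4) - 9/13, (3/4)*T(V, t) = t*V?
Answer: 1215/208 ≈ 5.8413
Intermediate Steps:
T(V, t) = 4*V*t/3 (T(V, t) = 4*(t*V)/3 = 4*(V*t)/3 = 4*V*t/3)
m = -27/208 (m = -12/((4/3)*(-4)*4) - 9/13 = -12/(-64/3) - 9*1/13 = -12*(-3/64) - 9/13 = 9/16 - 9/13 = -27/208 ≈ -0.12981)
(m*9)*a(-5) = -27/208*9*(-5) = -243/208*(-5) = 1215/208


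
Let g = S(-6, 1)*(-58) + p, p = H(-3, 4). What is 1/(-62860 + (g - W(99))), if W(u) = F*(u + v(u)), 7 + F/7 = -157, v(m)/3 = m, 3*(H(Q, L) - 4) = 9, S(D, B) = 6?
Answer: 1/391407 ≈ 2.5549e-6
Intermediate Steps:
H(Q, L) = 7 (H(Q, L) = 4 + (⅓)*9 = 4 + 3 = 7)
v(m) = 3*m
p = 7
F = -1148 (F = -49 + 7*(-157) = -49 - 1099 = -1148)
g = -341 (g = 6*(-58) + 7 = -348 + 7 = -341)
W(u) = -4592*u (W(u) = -1148*(u + 3*u) = -4592*u)
1/(-62860 + (g - W(99))) = 1/(-62860 + (-341 - (-4592)*99)) = 1/(-62860 + (-341 - 1*(-454608))) = 1/(-62860 + (-341 + 454608)) = 1/(-62860 + 454267) = 1/391407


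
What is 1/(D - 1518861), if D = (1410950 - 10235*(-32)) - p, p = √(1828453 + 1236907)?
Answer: 219609/48225047521 + 4*√191585/48225047521 ≈ 4.5901e-6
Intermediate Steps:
p = 4*√191585 (p = √3065360 = 4*√191585 ≈ 1750.8)
D = 1738470 - 4*√191585 (D = (1410950 - 10235*(-32)) - 4*√191585 = (1410950 - 1*(-327520)) - 4*√191585 = (1410950 + 327520) - 4*√191585 = 1738470 - 4*√191585 ≈ 1.7367e+6)
1/(D - 1518861) = 1/((1738470 - 4*√191585) - 1518861) = 1/(219609 - 4*√191585)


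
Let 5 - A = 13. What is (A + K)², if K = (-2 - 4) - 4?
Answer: 324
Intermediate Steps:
A = -8 (A = 5 - 1*13 = 5 - 13 = -8)
K = -10 (K = -6 - 4 = -10)
(A + K)² = (-8 - 10)² = (-18)² = 324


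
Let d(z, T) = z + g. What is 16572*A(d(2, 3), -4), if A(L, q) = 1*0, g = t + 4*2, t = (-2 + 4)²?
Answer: 0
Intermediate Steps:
t = 4 (t = 2² = 4)
g = 12 (g = 4 + 4*2 = 4 + 8 = 12)
d(z, T) = 12 + z (d(z, T) = z + 12 = 12 + z)
A(L, q) = 0
16572*A(d(2, 3), -4) = 16572*0 = 0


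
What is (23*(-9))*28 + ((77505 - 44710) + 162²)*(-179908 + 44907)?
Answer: -7970329835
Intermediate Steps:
(23*(-9))*28 + ((77505 - 44710) + 162²)*(-179908 + 44907) = -207*28 + (32795 + 26244)*(-135001) = -5796 + 59039*(-135001) = -5796 - 7970324039 = -7970329835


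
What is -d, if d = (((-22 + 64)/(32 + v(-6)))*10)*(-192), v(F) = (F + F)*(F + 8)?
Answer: 10080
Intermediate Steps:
v(F) = 2*F*(8 + F) (v(F) = (2*F)*(8 + F) = 2*F*(8 + F))
d = -10080 (d = (((-22 + 64)/(32 + 2*(-6)*(8 - 6)))*10)*(-192) = ((42/(32 + 2*(-6)*2))*10)*(-192) = ((42/(32 - 24))*10)*(-192) = ((42/8)*10)*(-192) = ((42*(⅛))*10)*(-192) = ((21/4)*10)*(-192) = (105/2)*(-192) = -10080)
-d = -1*(-10080) = 10080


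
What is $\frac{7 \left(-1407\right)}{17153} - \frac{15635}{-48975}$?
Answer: $- \frac{42833524}{168013635} \approx -0.25494$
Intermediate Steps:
$\frac{7 \left(-1407\right)}{17153} - \frac{15635}{-48975} = \left(-9849\right) \frac{1}{17153} - - \frac{3127}{9795} = - \frac{9849}{17153} + \frac{3127}{9795} = - \frac{42833524}{168013635}$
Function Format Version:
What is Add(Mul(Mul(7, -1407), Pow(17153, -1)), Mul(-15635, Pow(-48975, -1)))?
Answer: Rational(-42833524, 168013635) ≈ -0.25494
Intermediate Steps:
Add(Mul(Mul(7, -1407), Pow(17153, -1)), Mul(-15635, Pow(-48975, -1))) = Add(Mul(-9849, Rational(1, 17153)), Mul(-15635, Rational(-1, 48975))) = Add(Rational(-9849, 17153), Rational(3127, 9795)) = Rational(-42833524, 168013635)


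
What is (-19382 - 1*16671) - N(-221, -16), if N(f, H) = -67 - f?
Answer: -36207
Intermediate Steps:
(-19382 - 1*16671) - N(-221, -16) = (-19382 - 1*16671) - (-67 - 1*(-221)) = (-19382 - 16671) - (-67 + 221) = -36053 - 1*154 = -36053 - 154 = -36207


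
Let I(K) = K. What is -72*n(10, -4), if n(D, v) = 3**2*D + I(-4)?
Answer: -6192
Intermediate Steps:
n(D, v) = -4 + 9*D (n(D, v) = 3**2*D - 4 = 9*D - 4 = -4 + 9*D)
-72*n(10, -4) = -72*(-4 + 9*10) = -72*(-4 + 90) = -72*86 = -6192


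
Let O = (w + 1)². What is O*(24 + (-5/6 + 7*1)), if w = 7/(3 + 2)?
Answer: 4344/25 ≈ 173.76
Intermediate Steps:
w = 7/5 ≈ 1.4000
O = 144/25 (O = (7/5 + 1)² = (12/5)² = 144/25 ≈ 5.7600)
O*(24 + (-5/6 + 7*1)) = 144*(24 + (-5/6 + 7*1))/25 = 144*(24 + (-5*⅙ + 7))/25 = 144*(24 + (-⅚ + 7))/25 = 144*(24 + 37/6)/25 = (144/25)*(181/6) = 4344/25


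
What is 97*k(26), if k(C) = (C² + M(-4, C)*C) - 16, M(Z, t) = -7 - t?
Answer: -19206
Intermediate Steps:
k(C) = -16 + C² + C*(-7 - C) (k(C) = (C² + (-7 - C)*C) - 16 = (C² + C*(-7 - C)) - 16 = -16 + C² + C*(-7 - C))
97*k(26) = 97*(-16 - 7*26) = 97*(-16 - 182) = 97*(-198) = -19206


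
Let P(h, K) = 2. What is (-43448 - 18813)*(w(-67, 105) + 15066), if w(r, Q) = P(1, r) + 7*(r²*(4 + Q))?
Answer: -214188735675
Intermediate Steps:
w(r, Q) = 2 + 7*r²*(4 + Q) (w(r, Q) = 2 + 7*(r²*(4 + Q)) = 2 + 7*r²*(4 + Q))
(-43448 - 18813)*(w(-67, 105) + 15066) = (-43448 - 18813)*((2 + 28*(-67)² + 7*105*(-67)²) + 15066) = -62261*((2 + 28*4489 + 7*105*4489) + 15066) = -62261*((2 + 125692 + 3299415) + 15066) = -62261*(3425109 + 15066) = -62261*3440175 = -214188735675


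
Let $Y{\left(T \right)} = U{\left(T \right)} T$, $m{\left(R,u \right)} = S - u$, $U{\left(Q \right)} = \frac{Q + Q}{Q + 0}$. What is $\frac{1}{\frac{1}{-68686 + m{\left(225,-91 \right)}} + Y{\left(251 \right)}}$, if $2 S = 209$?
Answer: $\frac{136981}{68764460} \approx 0.001992$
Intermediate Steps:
$S = \frac{209}{2}$ ($S = \frac{1}{2} \cdot 209 = \frac{209}{2} \approx 104.5$)
$U{\left(Q \right)} = 2$ ($U{\left(Q \right)} = \frac{2 Q}{Q} = 2$)
$m{\left(R,u \right)} = \frac{209}{2} - u$
$Y{\left(T \right)} = 2 T$
$\frac{1}{\frac{1}{-68686 + m{\left(225,-91 \right)}} + Y{\left(251 \right)}} = \frac{1}{\frac{1}{-68686 + \left(\frac{209}{2} - -91\right)} + 2 \cdot 251} = \frac{1}{\frac{1}{-68686 + \left(\frac{209}{2} + 91\right)} + 502} = \frac{1}{\frac{1}{-68686 + \frac{391}{2}} + 502} = \frac{1}{\frac{1}{- \frac{136981}{2}} + 502} = \frac{1}{- \frac{2}{136981} + 502} = \frac{1}{\frac{68764460}{136981}} = \frac{136981}{68764460}$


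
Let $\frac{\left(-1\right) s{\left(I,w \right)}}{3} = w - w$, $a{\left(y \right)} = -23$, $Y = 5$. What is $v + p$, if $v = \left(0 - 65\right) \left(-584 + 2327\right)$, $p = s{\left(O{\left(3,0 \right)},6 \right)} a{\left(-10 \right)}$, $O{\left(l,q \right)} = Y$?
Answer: $-113295$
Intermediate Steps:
$O{\left(l,q \right)} = 5$
$s{\left(I,w \right)} = 0$ ($s{\left(I,w \right)} = - 3 \left(w - w\right) = \left(-3\right) 0 = 0$)
$p = 0$ ($p = 0 \left(-23\right) = 0$)
$v = -113295$ ($v = \left(-65\right) 1743 = -113295$)
$v + p = -113295 + 0 = -113295$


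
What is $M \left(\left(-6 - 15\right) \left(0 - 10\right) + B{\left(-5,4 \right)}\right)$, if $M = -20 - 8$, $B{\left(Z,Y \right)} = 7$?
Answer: $-6076$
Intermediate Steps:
$M = -28$
$M \left(\left(-6 - 15\right) \left(0 - 10\right) + B{\left(-5,4 \right)}\right) = - 28 \left(\left(-6 - 15\right) \left(0 - 10\right) + 7\right) = - 28 \left(\left(-21\right) \left(-10\right) + 7\right) = - 28 \left(210 + 7\right) = \left(-28\right) 217 = -6076$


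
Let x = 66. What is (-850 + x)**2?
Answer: 614656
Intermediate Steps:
(-850 + x)**2 = (-850 + 66)**2 = (-784)**2 = 614656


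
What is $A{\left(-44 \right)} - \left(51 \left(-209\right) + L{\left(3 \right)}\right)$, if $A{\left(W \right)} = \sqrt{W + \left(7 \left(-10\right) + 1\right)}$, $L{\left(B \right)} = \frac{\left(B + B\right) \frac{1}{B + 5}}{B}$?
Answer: $\frac{42635}{4} + i \sqrt{113} \approx 10659.0 + 10.63 i$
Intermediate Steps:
$L{\left(B \right)} = \frac{2}{5 + B}$ ($L{\left(B \right)} = \frac{2 B \frac{1}{5 + B}}{B} = \frac{2}{5 + B}$)
$A{\left(W \right)} = \sqrt{-69 + W}$ ($A{\left(W \right)} = \sqrt{W + \left(-70 + 1\right)} = \sqrt{W - 69} = \sqrt{-69 + W}$)
$A{\left(-44 \right)} - \left(51 \left(-209\right) + L{\left(3 \right)}\right) = \sqrt{-69 - 44} - \left(51 \left(-209\right) + \frac{2}{5 + 3}\right) = \sqrt{-113} - \left(-10659 + \frac{2}{8}\right) = i \sqrt{113} - \left(-10659 + 2 \cdot \frac{1}{8}\right) = i \sqrt{113} - \left(-10659 + \frac{1}{4}\right) = i \sqrt{113} - - \frac{42635}{4} = i \sqrt{113} + \frac{42635}{4} = \frac{42635}{4} + i \sqrt{113}$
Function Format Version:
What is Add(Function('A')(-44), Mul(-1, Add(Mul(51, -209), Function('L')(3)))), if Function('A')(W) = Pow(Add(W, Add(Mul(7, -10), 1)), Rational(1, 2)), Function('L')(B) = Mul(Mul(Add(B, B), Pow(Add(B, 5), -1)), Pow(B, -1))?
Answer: Add(Rational(42635, 4), Mul(I, Pow(113, Rational(1, 2)))) ≈ Add(10659., Mul(10.630, I))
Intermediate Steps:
Function('L')(B) = Mul(2, Pow(Add(5, B), -1)) (Function('L')(B) = Mul(Mul(Mul(2, B), Pow(Add(5, B), -1)), Pow(B, -1)) = Mul(Mul(2, B, Pow(Add(5, B), -1)), Pow(B, -1)) = Mul(2, Pow(Add(5, B), -1)))
Function('A')(W) = Pow(Add(-69, W), Rational(1, 2)) (Function('A')(W) = Pow(Add(W, Add(-70, 1)), Rational(1, 2)) = Pow(Add(W, -69), Rational(1, 2)) = Pow(Add(-69, W), Rational(1, 2)))
Add(Function('A')(-44), Mul(-1, Add(Mul(51, -209), Function('L')(3)))) = Add(Pow(Add(-69, -44), Rational(1, 2)), Mul(-1, Add(Mul(51, -209), Mul(2, Pow(Add(5, 3), -1))))) = Add(Pow(-113, Rational(1, 2)), Mul(-1, Add(-10659, Mul(2, Pow(8, -1))))) = Add(Mul(I, Pow(113, Rational(1, 2))), Mul(-1, Add(-10659, Mul(2, Rational(1, 8))))) = Add(Mul(I, Pow(113, Rational(1, 2))), Mul(-1, Add(-10659, Rational(1, 4)))) = Add(Mul(I, Pow(113, Rational(1, 2))), Mul(-1, Rational(-42635, 4))) = Add(Mul(I, Pow(113, Rational(1, 2))), Rational(42635, 4)) = Add(Rational(42635, 4), Mul(I, Pow(113, Rational(1, 2))))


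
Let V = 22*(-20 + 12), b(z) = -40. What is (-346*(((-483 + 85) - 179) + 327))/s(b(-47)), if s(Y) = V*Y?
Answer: 4325/352 ≈ 12.287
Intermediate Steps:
V = -176 (V = 22*(-8) = -176)
s(Y) = -176*Y
(-346*(((-483 + 85) - 179) + 327))/s(b(-47)) = (-346*(((-483 + 85) - 179) + 327))/((-176*(-40))) = -346*((-398 - 179) + 327)/7040 = -346*(-577 + 327)*(1/7040) = -346*(-250)*(1/7040) = 86500*(1/7040) = 4325/352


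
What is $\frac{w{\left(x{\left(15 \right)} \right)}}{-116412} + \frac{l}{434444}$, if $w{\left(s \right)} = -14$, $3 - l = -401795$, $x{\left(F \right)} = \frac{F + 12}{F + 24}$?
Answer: $\frac{2923761937}{3160905933} \approx 0.92498$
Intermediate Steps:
$x{\left(F \right)} = \frac{12 + F}{24 + F}$
$l = 401798$ ($l = 3 - -401795 = 3 + 401795 = 401798$)
$\frac{w{\left(x{\left(15 \right)} \right)}}{-116412} + \frac{l}{434444} = - \frac{14}{-116412} + \frac{401798}{434444} = \left(-14\right) \left(- \frac{1}{116412}\right) + 401798 \cdot \frac{1}{434444} = \frac{7}{58206} + \frac{200899}{217222} = \frac{2923761937}{3160905933}$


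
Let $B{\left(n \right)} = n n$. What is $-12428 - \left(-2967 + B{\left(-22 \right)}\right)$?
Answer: $-9945$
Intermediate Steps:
$B{\left(n \right)} = n^{2}$
$-12428 - \left(-2967 + B{\left(-22 \right)}\right) = -12428 + \left(2967 - \left(-22\right)^{2}\right) = -12428 + \left(2967 - 484\right) = -12428 + 2483 = -9945$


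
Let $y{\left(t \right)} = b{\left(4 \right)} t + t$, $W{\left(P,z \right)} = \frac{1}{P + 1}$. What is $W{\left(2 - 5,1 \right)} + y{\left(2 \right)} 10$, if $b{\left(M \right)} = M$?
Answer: $\frac{199}{2} \approx 99.5$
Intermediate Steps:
$W{\left(P,z \right)} = \frac{1}{1 + P}$
$y{\left(t \right)} = 5 t$ ($y{\left(t \right)} = 4 t + t = 5 t$)
$W{\left(2 - 5,1 \right)} + y{\left(2 \right)} 10 = \frac{1}{1 + \left(2 - 5\right)} + 5 \cdot 2 \cdot 10 = \frac{1}{1 - 3} + 10 \cdot 10 = \frac{1}{-2} + 100 = - \frac{1}{2} + 100 = \frac{199}{2}$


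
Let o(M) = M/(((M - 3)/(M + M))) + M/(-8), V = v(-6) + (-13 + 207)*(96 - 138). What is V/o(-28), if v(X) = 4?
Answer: 504928/2919 ≈ 172.98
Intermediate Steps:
V = -8144 (V = 4 + (-13 + 207)*(96 - 138) = 4 + 194*(-42) = 4 - 8148 = -8144)
o(M) = -M/8 + 2*M**2/(-3 + M) (o(M) = M/(((-3 + M)/((2*M)))) + M*(-1/8) = M/(((-3 + M)*(1/(2*M)))) - M/8 = M/(((-3 + M)/(2*M))) - M/8 = M*(2*M/(-3 + M)) - M/8 = 2*M**2/(-3 + M) - M/8 = -M/8 + 2*M**2/(-3 + M))
V/o(-28) = -8144*(-2*(-3 - 28)/(21*(1 + 5*(-28)))) = -8144*62/(21*(1 - 140)) = -8144/((3/8)*(-28)*(-1/31)*(-139)) = -8144/(-2919/62) = -8144*(-62/2919) = 504928/2919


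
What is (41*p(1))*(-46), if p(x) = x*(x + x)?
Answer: -3772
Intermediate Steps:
p(x) = 2*x² (p(x) = x*(2*x) = 2*x²)
(41*p(1))*(-46) = (41*(2*1²))*(-46) = (41*(2*1))*(-46) = (41*2)*(-46) = 82*(-46) = -3772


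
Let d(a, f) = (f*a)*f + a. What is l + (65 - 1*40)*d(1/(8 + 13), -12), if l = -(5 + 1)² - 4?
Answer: 2785/21 ≈ 132.62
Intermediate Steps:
l = -40 (l = -1*6² - 4 = -1*36 - 4 = -36 - 4 = -40)
d(a, f) = a + a*f² (d(a, f) = (a*f)*f + a = a*f² + a = a + a*f²)
l + (65 - 1*40)*d(1/(8 + 13), -12) = -40 + (65 - 1*40)*((1 + (-12)²)/(8 + 13)) = -40 + (65 - 40)*((1 + 144)/21) = -40 + 25*((1/21)*145) = -40 + 25*(145/21) = -40 + 3625/21 = 2785/21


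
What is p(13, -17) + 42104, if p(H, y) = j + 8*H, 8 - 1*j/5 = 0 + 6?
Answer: 42218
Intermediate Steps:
j = 10 (j = 40 - 5*(0 + 6) = 40 - 5*6 = 40 - 30 = 10)
p(H, y) = 10 + 8*H
p(13, -17) + 42104 = (10 + 8*13) + 42104 = (10 + 104) + 42104 = 114 + 42104 = 42218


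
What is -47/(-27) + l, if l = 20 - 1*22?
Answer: -7/27 ≈ -0.25926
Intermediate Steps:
l = -2 (l = 20 - 22 = -2)
-47/(-27) + l = -47/(-27) - 2 = -47*(-1/27) - 2 = 47/27 - 2 = -7/27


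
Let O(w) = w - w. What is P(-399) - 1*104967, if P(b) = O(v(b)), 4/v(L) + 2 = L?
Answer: -104967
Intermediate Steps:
v(L) = 4/(-2 + L)
O(w) = 0
P(b) = 0
P(-399) - 1*104967 = 0 - 1*104967 = 0 - 104967 = -104967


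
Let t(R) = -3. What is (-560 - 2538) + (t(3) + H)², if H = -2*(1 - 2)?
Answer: -3097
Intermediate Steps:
H = 2 (H = -2*(-1) = 2)
(-560 - 2538) + (t(3) + H)² = (-560 - 2538) + (-3 + 2)² = -3098 + (-1)² = -3098 + 1 = -3097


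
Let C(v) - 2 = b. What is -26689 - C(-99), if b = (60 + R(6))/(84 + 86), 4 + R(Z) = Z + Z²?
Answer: -2268784/85 ≈ -26692.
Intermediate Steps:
R(Z) = -4 + Z + Z² (R(Z) = -4 + (Z + Z²) = -4 + Z + Z²)
b = 49/85 (b = (60 + (-4 + 6 + 6²))/(84 + 86) = (60 + (-4 + 6 + 36))/170 = (60 + 38)*(1/170) = 98*(1/170) = 49/85 ≈ 0.57647)
C(v) = 219/85 (C(v) = 2 + 49/85 = 219/85)
-26689 - C(-99) = -26689 - 1*219/85 = -26689 - 219/85 = -2268784/85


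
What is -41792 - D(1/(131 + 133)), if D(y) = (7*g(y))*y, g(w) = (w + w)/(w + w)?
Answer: -11033095/264 ≈ -41792.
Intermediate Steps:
g(w) = 1 (g(w) = (2*w)/((2*w)) = (2*w)*(1/(2*w)) = 1)
D(y) = 7*y (D(y) = (7*1)*y = 7*y)
-41792 - D(1/(131 + 133)) = -41792 - 7/(131 + 133) = -41792 - 7/264 = -11033095/264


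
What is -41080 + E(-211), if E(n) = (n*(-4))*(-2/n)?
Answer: -41072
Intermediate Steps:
E(n) = 8 (E(n) = (-4*n)*(-2/n) = 8)
-41080 + E(-211) = -41080 + 8 = -41072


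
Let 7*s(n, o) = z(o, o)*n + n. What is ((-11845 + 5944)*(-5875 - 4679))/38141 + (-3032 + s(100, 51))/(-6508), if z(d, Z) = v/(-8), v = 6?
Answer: 2837997690683/1737551396 ≈ 1633.3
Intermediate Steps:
z(d, Z) = -3/4 (z(d, Z) = 6/(-8) = 6*(-1/8) = -3/4)
s(n, o) = n/28 (s(n, o) = (-3*n/4 + n)/7 = (n/4)/7 = n/28)
((-11845 + 5944)*(-5875 - 4679))/38141 + (-3032 + s(100, 51))/(-6508) = ((-11845 + 5944)*(-5875 - 4679))/38141 + (-3032 + (1/28)*100)/(-6508) = -5901*(-10554)*(1/38141) + (-3032 + 25/7)*(-1/6508) = 62279154*(1/38141) - 21199/7*(-1/6508) = 62279154/38141 + 21199/45556 = 2837997690683/1737551396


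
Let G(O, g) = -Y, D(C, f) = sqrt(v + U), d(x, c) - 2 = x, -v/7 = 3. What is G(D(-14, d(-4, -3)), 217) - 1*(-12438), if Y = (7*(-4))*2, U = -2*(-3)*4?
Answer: 12494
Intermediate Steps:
v = -21 (v = -7*3 = -21)
d(x, c) = 2 + x
U = 24 (U = 6*4 = 24)
Y = -56 (Y = -28*2 = -56)
D(C, f) = sqrt(3) (D(C, f) = sqrt(-21 + 24) = sqrt(3))
G(O, g) = 56 (G(O, g) = -1*(-56) = 56)
G(D(-14, d(-4, -3)), 217) - 1*(-12438) = 56 - 1*(-12438) = 56 + 12438 = 12494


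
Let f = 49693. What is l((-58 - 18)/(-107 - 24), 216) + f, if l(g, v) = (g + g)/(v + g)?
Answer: 352472487/7093 ≈ 49693.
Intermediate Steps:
l(g, v) = 2*g/(g + v) (l(g, v) = (2*g)/(g + v) = 2*g/(g + v))
l((-58 - 18)/(-107 - 24), 216) + f = 2*((-58 - 18)/(-107 - 24))/((-58 - 18)/(-107 - 24) + 216) + 49693 = 2*(-76/(-131))/(-76/(-131) + 216) + 49693 = 2*(-76*(-1/131))/(-76*(-1/131) + 216) + 49693 = 2*(76/131)/(76/131 + 216) + 49693 = 2*(76/131)/(28372/131) + 49693 = 2*(76/131)*(131/28372) + 49693 = 38/7093 + 49693 = 352472487/7093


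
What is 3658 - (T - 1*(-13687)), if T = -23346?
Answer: 13317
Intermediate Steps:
3658 - (T - 1*(-13687)) = 3658 - (-23346 - 1*(-13687)) = 3658 - (-23346 + 13687) = 3658 - 1*(-9659) = 3658 + 9659 = 13317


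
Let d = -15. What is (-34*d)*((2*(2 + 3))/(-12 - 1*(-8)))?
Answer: -1275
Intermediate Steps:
(-34*d)*((2*(2 + 3))/(-12 - 1*(-8))) = (-34*(-15))*((2*(2 + 3))/(-12 - 1*(-8))) = 510*((2*5)/(-12 + 8)) = 510*(10/(-4)) = 510*(10*(-¼)) = 510*(-5/2) = -1275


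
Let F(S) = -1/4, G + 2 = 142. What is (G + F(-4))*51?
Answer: 28509/4 ≈ 7127.3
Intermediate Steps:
G = 140 (G = -2 + 142 = 140)
F(S) = -1/4 (F(S) = -1*1/4 = -1/4)
(G + F(-4))*51 = (140 - 1/4)*51 = (559/4)*51 = 28509/4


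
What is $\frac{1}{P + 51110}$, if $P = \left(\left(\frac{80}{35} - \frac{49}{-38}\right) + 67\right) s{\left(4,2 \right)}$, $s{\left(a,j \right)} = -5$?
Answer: $\frac{266}{13501395} \approx 1.9702 \cdot 10^{-5}$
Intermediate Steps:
$P = - \frac{93865}{266}$ ($P = \left(\left(\frac{80}{35} - \frac{49}{-38}\right) + 67\right) \left(-5\right) = \left(\left(80 \cdot \frac{1}{35} - - \frac{49}{38}\right) + 67\right) \left(-5\right) = \left(\left(\frac{16}{7} + \frac{49}{38}\right) + 67\right) \left(-5\right) = \left(\frac{951}{266} + 67\right) \left(-5\right) = \frac{18773}{266} \left(-5\right) = - \frac{93865}{266} \approx -352.88$)
$\frac{1}{P + 51110} = \frac{1}{- \frac{93865}{266} + 51110} = \frac{1}{\frac{13501395}{266}} = \frac{266}{13501395}$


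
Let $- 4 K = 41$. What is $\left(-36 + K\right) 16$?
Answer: $-740$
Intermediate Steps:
$K = - \frac{41}{4}$ ($K = \left(- \frac{1}{4}\right) 41 = - \frac{41}{4} \approx -10.25$)
$\left(-36 + K\right) 16 = \left(-36 - \frac{41}{4}\right) 16 = \left(- \frac{185}{4}\right) 16 = -740$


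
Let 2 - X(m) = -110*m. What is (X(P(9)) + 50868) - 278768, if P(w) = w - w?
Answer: -227898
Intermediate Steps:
P(w) = 0
X(m) = 2 + 110*m (X(m) = 2 - (-110)*m = 2 + 110*m)
(X(P(9)) + 50868) - 278768 = ((2 + 110*0) + 50868) - 278768 = ((2 + 0) + 50868) - 278768 = (2 + 50868) - 278768 = 50870 - 278768 = -227898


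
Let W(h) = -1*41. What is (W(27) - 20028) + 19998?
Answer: -71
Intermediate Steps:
W(h) = -41
(W(27) - 20028) + 19998 = (-41 - 20028) + 19998 = -20069 + 19998 = -71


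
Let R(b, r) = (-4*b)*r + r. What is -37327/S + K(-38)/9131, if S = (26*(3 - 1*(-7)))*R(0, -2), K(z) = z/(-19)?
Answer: 340833877/4748120 ≈ 71.783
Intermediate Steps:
K(z) = -z/19 (K(z) = z*(-1/19) = -z/19)
R(b, r) = r - 4*b*r (R(b, r) = -4*b*r + r = r - 4*b*r)
S = -520 (S = (26*(3 - 1*(-7)))*(-2*(1 - 4*0)) = (26*(3 + 7))*(-2*(1 + 0)) = (26*10)*(-2*1) = 260*(-2) = -520)
-37327/S + K(-38)/9131 = -37327/(-520) - 1/19*(-38)/9131 = -37327*(-1/520) + 2*(1/9131) = 37327/520 + 2/9131 = 340833877/4748120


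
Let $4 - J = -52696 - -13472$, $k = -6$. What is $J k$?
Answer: $-235368$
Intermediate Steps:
$J = 39228$ ($J = 4 - \left(-52696 - -13472\right) = 4 - \left(-52696 + 13472\right) = 4 - -39224 = 4 + 39224 = 39228$)
$J k = 39228 \left(-6\right) = -235368$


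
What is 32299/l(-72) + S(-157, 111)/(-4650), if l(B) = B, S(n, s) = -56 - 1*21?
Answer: -25030801/55800 ≈ -448.58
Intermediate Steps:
S(n, s) = -77 (S(n, s) = -56 - 21 = -77)
32299/l(-72) + S(-157, 111)/(-4650) = 32299/(-72) - 77/(-4650) = 32299*(-1/72) - 77*(-1/4650) = -32299/72 + 77/4650 = -25030801/55800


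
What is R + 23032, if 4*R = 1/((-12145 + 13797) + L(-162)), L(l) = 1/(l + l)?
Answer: 12327808985/535247 ≈ 23032.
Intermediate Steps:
L(l) = 1/(2*l)
R = 81/535247 (R = 1/(4*((-12145 + 13797) + (½)/(-162))) = 1/(4*(1652 + (½)*(-1/162))) = 1/(4*(1652 - 1/324)) = 1/(4*(535247/324)) = (¼)*(324/535247) = 81/535247 ≈ 0.00015133)
R + 23032 = 81/535247 + 23032 = 12327808985/535247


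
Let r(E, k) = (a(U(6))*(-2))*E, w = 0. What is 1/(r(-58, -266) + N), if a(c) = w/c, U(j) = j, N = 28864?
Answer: 1/28864 ≈ 3.4645e-5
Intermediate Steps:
a(c) = 0 (a(c) = 0/c = 0)
r(E, k) = 0 (r(E, k) = (0*(-2))*E = 0*E = 0)
1/(r(-58, -266) + N) = 1/(0 + 28864) = 1/28864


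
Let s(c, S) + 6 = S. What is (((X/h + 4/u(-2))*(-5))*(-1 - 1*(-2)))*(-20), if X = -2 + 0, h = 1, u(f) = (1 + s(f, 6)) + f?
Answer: -600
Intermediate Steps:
s(c, S) = -6 + S
u(f) = 1 + f (u(f) = (1 + (-6 + 6)) + f = (1 + 0) + f = 1 + f)
X = -2
(((X/h + 4/u(-2))*(-5))*(-1 - 1*(-2)))*(-20) = (((-2/1 + 4/(1 - 2))*(-5))*(-1 - 1*(-2)))*(-20) = (((-2*1 + 4/(-1))*(-5))*(-1 + 2))*(-20) = (((-2 + 4*(-1))*(-5))*1)*(-20) = (((-2 - 4)*(-5))*1)*(-20) = (-6*(-5)*1)*(-20) = (30*1)*(-20) = 30*(-20) = -600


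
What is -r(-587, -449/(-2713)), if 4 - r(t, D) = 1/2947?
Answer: -11787/2947 ≈ -3.9997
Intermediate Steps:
r(t, D) = 11787/2947 (r(t, D) = 4 - 1/2947 = 11787/2947)
-r(-587, -449/(-2713)) = -1*11787/2947 = -11787/2947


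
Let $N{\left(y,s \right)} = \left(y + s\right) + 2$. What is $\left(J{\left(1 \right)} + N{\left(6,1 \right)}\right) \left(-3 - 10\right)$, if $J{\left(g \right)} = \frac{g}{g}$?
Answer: $-130$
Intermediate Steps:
$J{\left(g \right)} = 1$
$N{\left(y,s \right)} = 2 + s + y$ ($N{\left(y,s \right)} = \left(s + y\right) + 2 = 2 + s + y$)
$\left(J{\left(1 \right)} + N{\left(6,1 \right)}\right) \left(-3 - 10\right) = \left(1 + \left(2 + 1 + 6\right)\right) \left(-3 - 10\right) = \left(1 + 9\right) \left(-13\right) = 10 \left(-13\right) = -130$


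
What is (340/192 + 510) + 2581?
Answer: 148453/48 ≈ 3092.8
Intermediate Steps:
(340/192 + 510) + 2581 = (340*(1/192) + 510) + 2581 = (85/48 + 510) + 2581 = 24565/48 + 2581 = 148453/48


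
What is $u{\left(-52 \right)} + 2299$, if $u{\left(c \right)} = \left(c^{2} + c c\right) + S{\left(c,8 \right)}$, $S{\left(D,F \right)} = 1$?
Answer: $7708$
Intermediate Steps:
$u{\left(c \right)} = 1 + 2 c^{2}$ ($u{\left(c \right)} = \left(c^{2} + c c\right) + 1 = \left(c^{2} + c^{2}\right) + 1 = 2 c^{2} + 1 = 1 + 2 c^{2}$)
$u{\left(-52 \right)} + 2299 = \left(1 + 2 \left(-52\right)^{2}\right) + 2299 = \left(1 + 2 \cdot 2704\right) + 2299 = \left(1 + 5408\right) + 2299 = 5409 + 2299 = 7708$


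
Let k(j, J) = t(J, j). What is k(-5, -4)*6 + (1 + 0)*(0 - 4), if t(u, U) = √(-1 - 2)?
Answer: -4 + 6*I*√3 ≈ -4.0 + 10.392*I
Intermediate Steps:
t(u, U) = I*√3 (t(u, U) = √(-3) = I*√3)
k(j, J) = I*√3
k(-5, -4)*6 + (1 + 0)*(0 - 4) = (I*√3)*6 + (1 + 0)*(0 - 4) = 6*I*√3 + 1*(-4) = 6*I*√3 - 4 = -4 + 6*I*√3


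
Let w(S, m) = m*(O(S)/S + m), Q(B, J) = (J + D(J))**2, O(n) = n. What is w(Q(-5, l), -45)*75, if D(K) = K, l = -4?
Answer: 148500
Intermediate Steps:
Q(B, J) = 4*J**2 (Q(B, J) = (J + J)**2 = (2*J)**2 = 4*J**2)
w(S, m) = m*(1 + m) (w(S, m) = m*(S/S + m) = m*(1 + m))
w(Q(-5, l), -45)*75 = -45*(1 - 45)*75 = -45*(-44)*75 = 1980*75 = 148500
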